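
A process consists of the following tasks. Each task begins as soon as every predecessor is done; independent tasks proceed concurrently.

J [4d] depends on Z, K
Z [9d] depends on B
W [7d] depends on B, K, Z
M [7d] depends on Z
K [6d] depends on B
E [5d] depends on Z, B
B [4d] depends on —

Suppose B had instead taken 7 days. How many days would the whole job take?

23

The binding path is B→Z→M = 4+9+7 = 20; finish at 20 days.
B is on the critical path; changing it to 7 makes that path 23 days.
No other chain overtakes it, so the finish is 23 days.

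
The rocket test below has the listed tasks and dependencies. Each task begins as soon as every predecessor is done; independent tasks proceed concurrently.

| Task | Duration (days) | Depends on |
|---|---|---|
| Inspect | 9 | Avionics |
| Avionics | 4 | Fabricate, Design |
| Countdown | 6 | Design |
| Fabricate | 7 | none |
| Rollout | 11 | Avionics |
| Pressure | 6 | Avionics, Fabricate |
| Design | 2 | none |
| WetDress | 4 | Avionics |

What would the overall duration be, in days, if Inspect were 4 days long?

22

Critical path before the change: Fabricate→Avionics→Rollout = 7+4+11 = 22 giving 22 days.
Inspect is off the critical path — its longest chain is 20 days, giving 2 of slack.
The critical path is still Fabricate→Avionics→Rollout; finish is now 22 days.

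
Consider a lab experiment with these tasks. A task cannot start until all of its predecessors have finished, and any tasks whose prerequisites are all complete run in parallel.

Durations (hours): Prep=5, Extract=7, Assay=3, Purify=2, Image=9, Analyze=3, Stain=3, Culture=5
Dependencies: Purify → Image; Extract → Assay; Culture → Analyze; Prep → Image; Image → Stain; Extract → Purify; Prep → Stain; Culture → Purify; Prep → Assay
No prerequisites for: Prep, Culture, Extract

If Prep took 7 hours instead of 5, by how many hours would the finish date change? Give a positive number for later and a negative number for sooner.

As given, the longest chain is Extract→Purify→Image→Stain = 7+2+9+3 = 21, so the finish is 21 hours.
The longest path through Prep is only 17 hours, so Prep has float 4.
No other chain overtakes it, so the finish is 21 hours.
Change in finish: 21 − 21 = +0 hours.

0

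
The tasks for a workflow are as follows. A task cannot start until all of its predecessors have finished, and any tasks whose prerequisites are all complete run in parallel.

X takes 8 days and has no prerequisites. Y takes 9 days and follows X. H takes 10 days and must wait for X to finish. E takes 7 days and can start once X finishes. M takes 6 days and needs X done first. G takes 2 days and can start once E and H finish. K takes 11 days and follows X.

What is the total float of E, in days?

3

Critical path: X→H→G = 8+10+2 = 20, so the finish is 20 days.
The longest chain containing E totals 17 days.
Float = 20 − 17 = 3.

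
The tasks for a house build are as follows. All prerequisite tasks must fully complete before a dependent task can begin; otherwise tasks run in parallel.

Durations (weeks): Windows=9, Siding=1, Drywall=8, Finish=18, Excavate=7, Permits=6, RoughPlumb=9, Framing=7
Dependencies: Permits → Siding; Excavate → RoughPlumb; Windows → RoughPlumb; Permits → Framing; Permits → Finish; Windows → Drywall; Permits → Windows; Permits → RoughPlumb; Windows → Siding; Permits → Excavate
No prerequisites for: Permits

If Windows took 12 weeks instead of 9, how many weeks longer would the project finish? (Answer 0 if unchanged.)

3

As given, the longest chain is Permits→Windows→RoughPlumb = 6+9+9 = 24, so the finish is 24 weeks.
Windows lies on that path, so at 12 weeks the path becomes 27 weeks.
That remains the longest chain; total 27 weeks.
Change in finish: 27 − 24 = +3 weeks.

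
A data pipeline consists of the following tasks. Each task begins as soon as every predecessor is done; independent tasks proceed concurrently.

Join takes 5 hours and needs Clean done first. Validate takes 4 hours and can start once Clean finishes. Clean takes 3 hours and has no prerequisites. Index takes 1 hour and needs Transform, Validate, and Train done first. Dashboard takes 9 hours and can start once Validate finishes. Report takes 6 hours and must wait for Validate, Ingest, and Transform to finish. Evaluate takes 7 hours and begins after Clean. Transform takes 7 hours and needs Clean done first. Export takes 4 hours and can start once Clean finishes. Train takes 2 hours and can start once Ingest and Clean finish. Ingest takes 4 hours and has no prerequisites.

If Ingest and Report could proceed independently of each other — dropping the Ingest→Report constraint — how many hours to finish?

16

With the dependency in place, Clean→Validate→Dashboard = 3+4+9 = 16 sets the finish at 16 hours.
Dropping Ingest→Report doesn't change Report's earliest start (10); another predecessor still binds.
After: Clean→Validate→Dashboard = 3+4+9 = 16 → 16 hours.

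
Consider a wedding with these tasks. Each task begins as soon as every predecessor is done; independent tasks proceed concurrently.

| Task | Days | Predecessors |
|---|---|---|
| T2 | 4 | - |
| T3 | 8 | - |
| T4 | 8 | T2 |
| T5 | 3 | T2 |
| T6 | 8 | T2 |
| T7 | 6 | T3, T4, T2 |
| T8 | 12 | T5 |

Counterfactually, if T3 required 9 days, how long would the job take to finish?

As given, the longest chain is T2→T5→T8 = 4+3+12 = 19, so the finish is 19 days.
T3 is off the critical path — its longest chain is 14 days, giving 5 of slack.
No other chain overtakes it, so the finish is 19 days.

19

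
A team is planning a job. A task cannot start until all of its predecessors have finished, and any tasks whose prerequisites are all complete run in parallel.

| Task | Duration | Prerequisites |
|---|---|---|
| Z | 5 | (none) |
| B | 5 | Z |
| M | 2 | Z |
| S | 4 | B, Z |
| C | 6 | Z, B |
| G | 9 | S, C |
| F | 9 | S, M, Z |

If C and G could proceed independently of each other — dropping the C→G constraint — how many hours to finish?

Before: longest chain Z→B→C→G = 5+5+6+9 = 25, finish 25.
Without C→G, G's earliest start moves from 16 to 14.
After: Z→B→S→G = 5+5+4+9 = 23 → 23 hours.

23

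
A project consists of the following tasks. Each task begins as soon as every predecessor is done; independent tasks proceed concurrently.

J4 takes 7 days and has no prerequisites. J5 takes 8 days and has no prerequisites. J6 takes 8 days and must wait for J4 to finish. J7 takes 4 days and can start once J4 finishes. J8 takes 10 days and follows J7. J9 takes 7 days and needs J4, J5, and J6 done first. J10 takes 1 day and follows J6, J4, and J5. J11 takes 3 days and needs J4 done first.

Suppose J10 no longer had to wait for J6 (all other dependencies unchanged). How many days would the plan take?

Original critical path: J4→J6→J9 = 7+8+7 = 22 ⇒ 22 days.
Without J6→J10, J10's earliest start moves from 15 to 8.
After: J4→J6→J9 = 7+8+7 = 22 → 22 days.

22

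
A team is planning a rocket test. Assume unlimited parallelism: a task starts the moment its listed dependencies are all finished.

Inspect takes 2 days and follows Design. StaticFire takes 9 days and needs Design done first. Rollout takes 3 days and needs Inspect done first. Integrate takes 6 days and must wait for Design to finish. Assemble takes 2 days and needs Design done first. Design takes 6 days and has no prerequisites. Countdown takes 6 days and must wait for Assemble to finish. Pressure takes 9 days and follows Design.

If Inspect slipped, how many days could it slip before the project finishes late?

The longest chain is Design→Pressure = 6+9 = 15; overall finish 15 days.
Longest path through Inspect: 11 days (earliest finish 8, latest finish 12).
So Inspect can slip 12 − 8 = 4 days.

4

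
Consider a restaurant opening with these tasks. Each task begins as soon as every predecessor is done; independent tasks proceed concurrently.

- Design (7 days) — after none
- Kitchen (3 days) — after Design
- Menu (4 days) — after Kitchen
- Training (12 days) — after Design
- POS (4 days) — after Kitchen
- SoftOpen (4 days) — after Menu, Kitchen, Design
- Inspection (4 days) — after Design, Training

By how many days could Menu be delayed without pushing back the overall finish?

5

The longest chain is Design→Training→Inspection = 7+12+4 = 23; overall finish 23 days.
Longest path through Menu: 18 days (earliest finish 14, latest finish 19).
So Menu can slip 19 − 14 = 5 days.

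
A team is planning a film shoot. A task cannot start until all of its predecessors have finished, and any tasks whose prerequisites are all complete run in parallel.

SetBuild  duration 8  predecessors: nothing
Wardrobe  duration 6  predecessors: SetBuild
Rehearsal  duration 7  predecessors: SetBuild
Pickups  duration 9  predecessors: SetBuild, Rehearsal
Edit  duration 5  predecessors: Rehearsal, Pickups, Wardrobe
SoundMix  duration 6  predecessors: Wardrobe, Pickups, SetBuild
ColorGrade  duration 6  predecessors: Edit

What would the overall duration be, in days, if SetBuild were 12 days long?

Actual critical path: SetBuild→Rehearsal→Pickups→Edit→ColorGrade = 8+7+9+5+6 = 35 ⇒ 35 days.
SetBuild is on the critical path; changing it to 12 makes that path 39 days.
The critical path is still SetBuild→Rehearsal→Pickups→Edit→ColorGrade; finish is now 39 days.

39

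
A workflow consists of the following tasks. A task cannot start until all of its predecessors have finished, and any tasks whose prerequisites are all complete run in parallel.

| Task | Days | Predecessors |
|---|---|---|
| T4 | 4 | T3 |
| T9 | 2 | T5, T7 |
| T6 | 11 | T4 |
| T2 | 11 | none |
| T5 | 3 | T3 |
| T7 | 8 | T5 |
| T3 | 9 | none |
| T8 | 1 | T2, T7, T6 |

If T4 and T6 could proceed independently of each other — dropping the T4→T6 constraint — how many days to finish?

With the dependency in place, T3→T4→T6→T8 = 9+4+11+1 = 25 sets the finish at 25 days.
Without T4→T6, T6's earliest start moves from 13 to 0.
The longest chain is now T3→T5→T7→T9 = 9+3+8+2 = 22, so the schedule takes 22 days.

22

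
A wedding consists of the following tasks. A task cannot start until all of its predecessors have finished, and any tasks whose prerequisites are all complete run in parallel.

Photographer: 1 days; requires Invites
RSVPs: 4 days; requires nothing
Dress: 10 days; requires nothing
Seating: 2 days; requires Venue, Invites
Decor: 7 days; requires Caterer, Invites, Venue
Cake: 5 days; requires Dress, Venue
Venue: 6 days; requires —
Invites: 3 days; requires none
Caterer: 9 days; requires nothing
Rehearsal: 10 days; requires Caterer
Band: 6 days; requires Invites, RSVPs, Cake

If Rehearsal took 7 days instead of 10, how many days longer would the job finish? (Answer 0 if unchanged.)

0

Baseline: Dress→Cake→Band = 10+5+6 = 21 → 21 days.
The longest path through Rehearsal is only 19 days, so Rehearsal has float 2.
No other chain overtakes it, so the finish is 21 days.
Change in finish: 21 − 21 = +0 days.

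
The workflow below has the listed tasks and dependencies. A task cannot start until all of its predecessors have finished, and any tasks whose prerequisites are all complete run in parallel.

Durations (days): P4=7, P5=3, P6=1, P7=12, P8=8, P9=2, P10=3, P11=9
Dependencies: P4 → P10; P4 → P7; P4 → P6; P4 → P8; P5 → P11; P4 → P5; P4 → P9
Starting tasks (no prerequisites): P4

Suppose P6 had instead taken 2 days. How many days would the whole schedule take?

19

Baseline: P4→P5→P11 = 7+3+9 = 19 → 19 days.
The longest path through P6 is only 8 days, so P6 has float 11.
That remains the longest chain; total 19 days.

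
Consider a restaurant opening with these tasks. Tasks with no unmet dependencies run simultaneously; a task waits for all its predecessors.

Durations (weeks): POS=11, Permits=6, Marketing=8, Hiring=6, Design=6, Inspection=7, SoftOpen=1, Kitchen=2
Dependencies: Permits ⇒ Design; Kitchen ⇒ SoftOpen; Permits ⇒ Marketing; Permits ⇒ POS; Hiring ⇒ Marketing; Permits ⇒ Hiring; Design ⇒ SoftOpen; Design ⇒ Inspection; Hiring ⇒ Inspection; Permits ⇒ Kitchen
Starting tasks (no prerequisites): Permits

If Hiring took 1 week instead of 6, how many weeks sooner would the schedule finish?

Critical path before the change: Permits→Hiring→Marketing = 6+6+8 = 20 giving 20 weeks.
Hiring is on the critical path; changing it to 1 makes that path 15 weeks.
The binding chain switches to Permits→Design→Inspection = 6+6+7 = 19; finish 19 weeks.
Change in finish: 19 − 20 = -1 weeks.

1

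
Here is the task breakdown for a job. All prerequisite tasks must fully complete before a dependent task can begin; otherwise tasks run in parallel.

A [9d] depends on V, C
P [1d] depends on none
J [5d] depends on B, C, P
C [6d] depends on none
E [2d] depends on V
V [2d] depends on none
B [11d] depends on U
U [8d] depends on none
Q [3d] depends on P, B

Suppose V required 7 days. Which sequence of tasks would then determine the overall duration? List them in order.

Actual critical path: U→B→J = 8+11+5 = 24 ⇒ 24 days.
V is off the critical path — its longest chain is 11 days, giving 13 of slack.
That remains the longest chain; total 24 days.

U, B, J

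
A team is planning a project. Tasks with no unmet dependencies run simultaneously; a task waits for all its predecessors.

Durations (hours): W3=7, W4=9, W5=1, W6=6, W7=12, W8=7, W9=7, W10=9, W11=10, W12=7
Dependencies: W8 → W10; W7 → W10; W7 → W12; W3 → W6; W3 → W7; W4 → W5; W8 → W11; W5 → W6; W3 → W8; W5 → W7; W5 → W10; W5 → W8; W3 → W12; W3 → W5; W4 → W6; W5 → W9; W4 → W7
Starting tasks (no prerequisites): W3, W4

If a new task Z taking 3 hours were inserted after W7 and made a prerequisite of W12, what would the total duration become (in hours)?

32

Originally the project takes 31 hours.
With Z inserted, W12 now waits for max(W3, W7, Z).
New critical path: W4→W5→W7→Z→W12 = 9+1+12+3+7 = 32 ⇒ 32 hours.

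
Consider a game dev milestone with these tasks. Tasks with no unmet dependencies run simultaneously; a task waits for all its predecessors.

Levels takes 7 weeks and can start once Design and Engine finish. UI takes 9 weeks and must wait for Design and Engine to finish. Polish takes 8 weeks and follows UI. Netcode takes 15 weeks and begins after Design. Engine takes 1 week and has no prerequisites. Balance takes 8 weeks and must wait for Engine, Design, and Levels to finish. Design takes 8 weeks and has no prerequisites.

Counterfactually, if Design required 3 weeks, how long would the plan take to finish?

20

Baseline: Design→UI→Polish = 8+9+8 = 25 → 25 weeks.
Since Design is critical, the -5 change carries straight to that chain (now 20 weeks).
That remains the longest chain; total 20 weeks.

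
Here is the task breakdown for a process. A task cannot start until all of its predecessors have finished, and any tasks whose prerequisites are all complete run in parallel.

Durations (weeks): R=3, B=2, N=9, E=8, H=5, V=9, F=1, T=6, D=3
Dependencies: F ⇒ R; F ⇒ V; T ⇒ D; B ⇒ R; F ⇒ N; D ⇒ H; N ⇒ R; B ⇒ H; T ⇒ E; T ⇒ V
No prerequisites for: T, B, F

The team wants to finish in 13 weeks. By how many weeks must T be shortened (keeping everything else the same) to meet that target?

2

Current finish: 15 weeks; target: 13.
T is on every critical path, so each week cut from T cuts the finish by one (this holds down to a finish of 13).
Need 15 − 13 = 2 weeks off T → T becomes 4 weeks, finish becomes 13.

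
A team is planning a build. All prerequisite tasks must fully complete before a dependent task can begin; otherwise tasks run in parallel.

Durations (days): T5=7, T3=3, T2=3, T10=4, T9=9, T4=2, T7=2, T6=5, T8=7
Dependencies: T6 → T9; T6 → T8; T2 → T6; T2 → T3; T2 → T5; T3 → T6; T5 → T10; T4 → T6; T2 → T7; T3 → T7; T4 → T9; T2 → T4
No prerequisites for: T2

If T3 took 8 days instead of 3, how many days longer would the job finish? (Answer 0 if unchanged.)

Baseline: T2→T3→T6→T9 = 3+3+5+9 = 20 → 20 days.
T3 is on the critical path; changing it to 8 makes that path 25 days.
The critical path is still T2→T3→T6→T9; finish is now 25 days.
Change in finish: 25 − 20 = +5 days.

5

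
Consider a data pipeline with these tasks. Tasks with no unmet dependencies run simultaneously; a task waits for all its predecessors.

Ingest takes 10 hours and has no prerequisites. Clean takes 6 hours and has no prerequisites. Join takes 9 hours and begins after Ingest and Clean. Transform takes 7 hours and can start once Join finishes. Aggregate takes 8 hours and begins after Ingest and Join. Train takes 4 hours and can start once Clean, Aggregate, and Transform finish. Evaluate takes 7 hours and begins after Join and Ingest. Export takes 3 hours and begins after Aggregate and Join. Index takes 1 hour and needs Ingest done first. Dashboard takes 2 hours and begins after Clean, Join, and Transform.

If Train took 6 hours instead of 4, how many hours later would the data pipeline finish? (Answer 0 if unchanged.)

2

As given, the longest chain is Ingest→Join→Aggregate→Train = 10+9+8+4 = 31, so the finish is 31 hours.
Since Train is critical, the +2 change carries straight to that chain (now 33 hours).
No other chain overtakes it, so the finish is 33 hours.
Change in finish: 33 − 31 = +2 hours.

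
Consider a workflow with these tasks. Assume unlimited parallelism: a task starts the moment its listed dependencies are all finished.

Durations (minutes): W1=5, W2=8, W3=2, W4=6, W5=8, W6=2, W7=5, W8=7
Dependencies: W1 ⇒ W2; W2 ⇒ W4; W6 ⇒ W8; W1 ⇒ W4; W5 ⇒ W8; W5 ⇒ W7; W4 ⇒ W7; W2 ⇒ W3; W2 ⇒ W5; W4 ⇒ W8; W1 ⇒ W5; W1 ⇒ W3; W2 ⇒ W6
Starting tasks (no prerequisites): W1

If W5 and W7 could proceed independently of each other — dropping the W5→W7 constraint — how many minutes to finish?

Before: longest chain W1→W2→W5→W8 = 5+8+8+7 = 28, finish 28.
Without W5→W7, W7's earliest start moves from 21 to 19.
New critical path: W1→W2→W5→W8 = 5+8+8+7 = 28 ⇒ 28 minutes.

28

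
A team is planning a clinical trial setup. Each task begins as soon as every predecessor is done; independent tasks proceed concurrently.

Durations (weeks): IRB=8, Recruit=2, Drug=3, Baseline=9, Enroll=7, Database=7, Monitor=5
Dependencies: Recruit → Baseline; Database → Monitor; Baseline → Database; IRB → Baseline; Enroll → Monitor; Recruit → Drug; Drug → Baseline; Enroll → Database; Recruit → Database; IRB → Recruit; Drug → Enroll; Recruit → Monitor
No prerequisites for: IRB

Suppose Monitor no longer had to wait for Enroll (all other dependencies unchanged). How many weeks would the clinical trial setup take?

With the dependency in place, IRB→Recruit→Drug→Baseline→Database→Monitor = 8+2+3+9+7+5 = 34 sets the finish at 34 weeks.
Dropping Enroll→Monitor doesn't change Monitor's earliest start (29); another predecessor still binds.
The longest chain is now IRB→Recruit→Drug→Baseline→Database→Monitor = 8+2+3+9+7+5 = 34, so the clinical trial setup takes 34 weeks.

34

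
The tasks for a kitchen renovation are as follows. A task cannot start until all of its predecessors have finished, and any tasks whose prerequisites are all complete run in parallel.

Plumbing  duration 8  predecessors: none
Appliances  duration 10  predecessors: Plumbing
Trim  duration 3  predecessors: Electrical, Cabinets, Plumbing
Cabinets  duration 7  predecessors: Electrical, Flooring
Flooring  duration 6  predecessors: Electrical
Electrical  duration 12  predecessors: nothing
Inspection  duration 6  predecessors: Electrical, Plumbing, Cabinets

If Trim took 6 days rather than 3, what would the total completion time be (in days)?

31

The binding path is Electrical→Flooring→Cabinets→Inspection = 12+6+7+6 = 31; finish at 31 days.
The longest path through Trim is only 28 days, so Trim has float 3.
The critical path is still Electrical→Flooring→Cabinets→Inspection; finish is now 31 days.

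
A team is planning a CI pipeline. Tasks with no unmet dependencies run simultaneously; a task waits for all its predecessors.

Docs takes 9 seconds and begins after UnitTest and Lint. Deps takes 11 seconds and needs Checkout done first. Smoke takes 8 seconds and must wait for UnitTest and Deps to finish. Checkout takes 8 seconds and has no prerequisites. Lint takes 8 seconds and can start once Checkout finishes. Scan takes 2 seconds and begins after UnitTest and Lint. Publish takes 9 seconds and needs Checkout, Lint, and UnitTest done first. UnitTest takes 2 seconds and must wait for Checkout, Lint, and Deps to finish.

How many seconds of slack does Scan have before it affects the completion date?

The longest chain is Checkout→Deps→UnitTest→Docs = 8+11+2+9 = 30; overall finish 30 seconds.
Longest path through Scan: 23 seconds (earliest finish 23, latest finish 30).
Float = 30 − 23 = 7.

7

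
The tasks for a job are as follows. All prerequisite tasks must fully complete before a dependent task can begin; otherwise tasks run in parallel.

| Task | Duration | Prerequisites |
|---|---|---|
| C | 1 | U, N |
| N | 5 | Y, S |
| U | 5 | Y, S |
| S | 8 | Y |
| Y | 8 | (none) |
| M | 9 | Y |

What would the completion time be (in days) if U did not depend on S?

22

Original critical path: Y→S→N→C = 8+8+5+1 = 22 ⇒ 22 days.
Without S→U, U's earliest start moves from 16 to 8.
New critical path: Y→S→N→C = 8+8+5+1 = 22 ⇒ 22 days.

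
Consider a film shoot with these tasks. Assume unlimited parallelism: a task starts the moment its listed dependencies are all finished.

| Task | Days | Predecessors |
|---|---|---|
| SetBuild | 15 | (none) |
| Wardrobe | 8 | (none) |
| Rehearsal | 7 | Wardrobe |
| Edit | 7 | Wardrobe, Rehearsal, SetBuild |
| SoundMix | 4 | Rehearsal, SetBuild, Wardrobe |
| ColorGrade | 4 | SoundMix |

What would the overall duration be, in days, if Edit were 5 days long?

23

As given, the longest chain is SetBuild→SoundMix→ColorGrade = 15+4+4 = 23, so the finish is 23 days.
Edit has 1 day of float (longest path through it is 22).
No other chain overtakes it, so the finish is 23 days.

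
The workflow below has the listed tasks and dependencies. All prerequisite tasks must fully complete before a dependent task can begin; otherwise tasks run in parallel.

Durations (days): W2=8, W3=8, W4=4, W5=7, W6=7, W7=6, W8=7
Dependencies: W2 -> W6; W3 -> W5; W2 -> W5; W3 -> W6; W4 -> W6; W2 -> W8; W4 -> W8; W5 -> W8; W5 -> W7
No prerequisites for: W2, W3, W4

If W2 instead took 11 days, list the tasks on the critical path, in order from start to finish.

W2, W5, W8

Actual critical path: W2→W5→W8 = 8+7+7 = 22 ⇒ 22 days.
W2 lies on that path, so at 11 days the path becomes 25 days.
The critical path is still W2→W5→W8; finish is now 25 days.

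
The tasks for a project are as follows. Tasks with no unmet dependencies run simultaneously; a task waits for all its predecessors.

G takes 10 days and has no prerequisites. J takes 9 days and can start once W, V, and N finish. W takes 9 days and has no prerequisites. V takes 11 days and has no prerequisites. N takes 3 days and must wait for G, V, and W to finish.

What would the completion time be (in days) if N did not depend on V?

With the dependency in place, V→N→J = 11+3+9 = 23 sets the finish at 23 days.
Without V→N, N's earliest start moves from 11 to 10.
New critical path: G→N→J = 10+3+9 = 22 ⇒ 22 days.

22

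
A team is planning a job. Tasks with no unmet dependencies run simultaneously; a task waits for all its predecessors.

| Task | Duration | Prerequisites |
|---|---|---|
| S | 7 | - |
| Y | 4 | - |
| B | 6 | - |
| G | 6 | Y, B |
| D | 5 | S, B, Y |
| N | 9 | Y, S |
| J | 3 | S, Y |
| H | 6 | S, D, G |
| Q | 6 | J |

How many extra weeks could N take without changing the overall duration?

2

Critical path: S→D→H = 7+5+6 = 18, so the finish is 18 weeks.
N finishes as early as 16 and must finish by 18.
Float = 18 − 16 = 2.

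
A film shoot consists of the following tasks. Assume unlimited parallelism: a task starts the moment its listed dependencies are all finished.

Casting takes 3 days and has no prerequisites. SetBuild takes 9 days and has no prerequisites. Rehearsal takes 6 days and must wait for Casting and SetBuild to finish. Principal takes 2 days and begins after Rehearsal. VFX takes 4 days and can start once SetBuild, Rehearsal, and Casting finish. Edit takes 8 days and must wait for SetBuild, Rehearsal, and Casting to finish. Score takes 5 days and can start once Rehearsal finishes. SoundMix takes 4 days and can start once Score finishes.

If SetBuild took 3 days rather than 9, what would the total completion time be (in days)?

The binding path is SetBuild→Rehearsal→Score→SoundMix = 9+6+5+4 = 24; finish at 24 days.
SetBuild lies on that path, so at 3 days the path becomes 18 days.
Now Casting→Rehearsal→Score→SoundMix = 3+6+5+4 = 18 is longest, so the finish becomes 18 days.

18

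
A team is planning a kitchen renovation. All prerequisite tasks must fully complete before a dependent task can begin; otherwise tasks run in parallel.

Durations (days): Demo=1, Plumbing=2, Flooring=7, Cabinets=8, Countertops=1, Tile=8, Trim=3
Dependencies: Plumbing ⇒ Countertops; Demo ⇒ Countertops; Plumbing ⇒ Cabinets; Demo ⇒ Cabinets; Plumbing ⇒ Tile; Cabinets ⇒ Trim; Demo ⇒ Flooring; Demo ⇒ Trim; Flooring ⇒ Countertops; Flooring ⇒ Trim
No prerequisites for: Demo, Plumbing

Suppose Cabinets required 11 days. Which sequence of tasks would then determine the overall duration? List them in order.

Plumbing, Cabinets, Trim

Baseline: Plumbing→Cabinets→Trim = 2+8+3 = 13 → 13 days.
Cabinets lies on that path, so at 11 days the path becomes 16 days.
No other chain overtakes it, so the finish is 16 days.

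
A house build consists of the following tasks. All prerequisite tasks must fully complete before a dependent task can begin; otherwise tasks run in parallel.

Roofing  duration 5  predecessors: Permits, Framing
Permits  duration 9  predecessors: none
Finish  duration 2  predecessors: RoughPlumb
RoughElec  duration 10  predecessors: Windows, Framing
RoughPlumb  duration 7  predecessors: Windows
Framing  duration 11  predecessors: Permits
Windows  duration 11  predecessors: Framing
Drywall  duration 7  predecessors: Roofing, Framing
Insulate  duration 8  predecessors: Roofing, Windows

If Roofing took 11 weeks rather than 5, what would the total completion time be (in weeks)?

Baseline: Permits→Framing→Windows→RoughElec = 9+11+11+10 = 41 → 41 weeks.
Roofing is off the critical path — its longest chain is 33 weeks, giving 8 of slack.
That remains the longest chain; total 41 weeks.

41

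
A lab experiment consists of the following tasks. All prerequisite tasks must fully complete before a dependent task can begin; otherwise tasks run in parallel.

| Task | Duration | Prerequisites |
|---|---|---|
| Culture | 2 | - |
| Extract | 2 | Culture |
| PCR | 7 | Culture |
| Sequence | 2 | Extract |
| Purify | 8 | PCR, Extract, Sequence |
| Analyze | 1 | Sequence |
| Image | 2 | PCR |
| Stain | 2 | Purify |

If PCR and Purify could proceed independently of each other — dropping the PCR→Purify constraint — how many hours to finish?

16

Original critical path: Culture→PCR→Purify→Stain = 2+7+8+2 = 19 ⇒ 19 hours.
Without PCR→Purify, Purify's earliest start moves from 9 to 6.
New critical path: Culture→Extract→Sequence→Purify→Stain = 2+2+2+8+2 = 16 ⇒ 16 hours.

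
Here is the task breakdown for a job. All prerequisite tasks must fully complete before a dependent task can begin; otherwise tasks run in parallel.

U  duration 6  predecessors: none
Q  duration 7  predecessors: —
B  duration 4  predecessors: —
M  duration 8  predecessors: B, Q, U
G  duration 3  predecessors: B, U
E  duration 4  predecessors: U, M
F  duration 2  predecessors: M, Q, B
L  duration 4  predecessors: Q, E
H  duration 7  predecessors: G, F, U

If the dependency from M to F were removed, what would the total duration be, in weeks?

With the dependency in place, Q→M→F→H = 7+8+2+7 = 24 sets the finish at 24 weeks.
Without M→F, F's earliest start moves from 15 to 7.
The longest chain is now Q→M→E→L = 7+8+4+4 = 23, so the plan takes 23 weeks.

23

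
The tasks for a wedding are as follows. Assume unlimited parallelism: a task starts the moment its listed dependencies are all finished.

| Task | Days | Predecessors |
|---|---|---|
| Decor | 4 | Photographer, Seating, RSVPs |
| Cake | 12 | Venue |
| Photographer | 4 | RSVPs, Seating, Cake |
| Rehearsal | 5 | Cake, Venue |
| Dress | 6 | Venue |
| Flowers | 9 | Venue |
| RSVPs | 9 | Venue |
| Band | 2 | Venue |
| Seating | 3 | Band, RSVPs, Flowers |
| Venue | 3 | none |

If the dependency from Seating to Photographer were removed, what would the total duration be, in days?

23

With the dependency in place, Venue→RSVPs→Seating→Photographer→Decor = 3+9+3+4+4 = 23 sets the finish at 23 days.
Dropping Seating→Photographer doesn't change Photographer's earliest start (15); another predecessor still binds.
The longest chain is now Venue→Cake→Photographer→Decor = 3+12+4+4 = 23, so the job takes 23 days.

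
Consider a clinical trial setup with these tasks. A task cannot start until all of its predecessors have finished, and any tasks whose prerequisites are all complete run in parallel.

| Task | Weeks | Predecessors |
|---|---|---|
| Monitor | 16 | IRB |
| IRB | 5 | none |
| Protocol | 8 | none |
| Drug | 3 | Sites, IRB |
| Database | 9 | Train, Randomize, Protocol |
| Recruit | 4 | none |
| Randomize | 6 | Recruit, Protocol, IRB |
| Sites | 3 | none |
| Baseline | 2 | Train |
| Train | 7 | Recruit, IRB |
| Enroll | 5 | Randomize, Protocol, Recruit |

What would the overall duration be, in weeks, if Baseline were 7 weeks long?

23

As given, the longest chain is Protocol→Randomize→Database = 8+6+9 = 23, so the finish is 23 weeks.
Baseline is off the critical path — its longest chain is 14 weeks, giving 9 of slack.
No other chain overtakes it, so the finish is 23 weeks.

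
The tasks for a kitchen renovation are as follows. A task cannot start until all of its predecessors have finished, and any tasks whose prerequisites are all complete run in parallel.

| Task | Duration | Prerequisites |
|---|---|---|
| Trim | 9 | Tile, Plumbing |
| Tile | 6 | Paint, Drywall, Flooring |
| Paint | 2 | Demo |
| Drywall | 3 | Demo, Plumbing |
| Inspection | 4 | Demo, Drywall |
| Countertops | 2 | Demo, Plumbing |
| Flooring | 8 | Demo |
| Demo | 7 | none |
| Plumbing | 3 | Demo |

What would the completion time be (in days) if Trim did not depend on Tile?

21

With the dependency in place, Demo→Flooring→Tile→Trim = 7+8+6+9 = 30 sets the finish at 30 days.
Without Tile→Trim, Trim's earliest start moves from 21 to 10.
New critical path: Demo→Flooring→Tile = 7+8+6 = 21 ⇒ 21 days.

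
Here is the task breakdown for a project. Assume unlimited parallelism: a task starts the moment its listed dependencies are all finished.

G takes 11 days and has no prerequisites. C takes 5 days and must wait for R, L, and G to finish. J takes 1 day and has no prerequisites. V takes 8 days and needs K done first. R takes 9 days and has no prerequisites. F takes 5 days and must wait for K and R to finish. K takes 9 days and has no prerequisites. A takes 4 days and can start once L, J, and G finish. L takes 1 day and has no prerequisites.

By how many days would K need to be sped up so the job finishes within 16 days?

1

Current finish: 17 days; target: 16.
K is on every critical path, so each day cut from K cuts the finish by one (this holds down to a finish of 16).
Need 17 − 16 = 1 day off K → K becomes 8 days, finish becomes 16.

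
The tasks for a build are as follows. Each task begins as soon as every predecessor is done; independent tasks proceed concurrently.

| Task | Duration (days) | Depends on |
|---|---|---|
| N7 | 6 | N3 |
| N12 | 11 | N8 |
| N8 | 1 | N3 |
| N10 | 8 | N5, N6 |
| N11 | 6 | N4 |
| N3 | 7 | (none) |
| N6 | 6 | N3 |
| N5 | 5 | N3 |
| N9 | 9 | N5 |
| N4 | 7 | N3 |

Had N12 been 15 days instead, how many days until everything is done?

23

Baseline: N3→N5→N9 = 7+5+9 = 21 → 21 days.
N12 has 2 days of float (longest path through it is 19).
New critical path: N3→N8→N12 = 7+1+15 = 23 ⇒ 23 days.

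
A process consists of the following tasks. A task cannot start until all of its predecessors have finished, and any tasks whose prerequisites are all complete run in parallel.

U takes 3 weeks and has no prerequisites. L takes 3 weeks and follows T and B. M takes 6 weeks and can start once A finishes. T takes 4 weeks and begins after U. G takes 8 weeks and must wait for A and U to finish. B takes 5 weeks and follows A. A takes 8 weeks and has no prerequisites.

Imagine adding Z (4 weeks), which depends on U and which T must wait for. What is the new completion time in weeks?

Originally the plan takes 16 weeks.
With Z inserted, T now waits for max(U, Z).
New critical path: A→G = 8+8 = 16 ⇒ 16 weeks.

16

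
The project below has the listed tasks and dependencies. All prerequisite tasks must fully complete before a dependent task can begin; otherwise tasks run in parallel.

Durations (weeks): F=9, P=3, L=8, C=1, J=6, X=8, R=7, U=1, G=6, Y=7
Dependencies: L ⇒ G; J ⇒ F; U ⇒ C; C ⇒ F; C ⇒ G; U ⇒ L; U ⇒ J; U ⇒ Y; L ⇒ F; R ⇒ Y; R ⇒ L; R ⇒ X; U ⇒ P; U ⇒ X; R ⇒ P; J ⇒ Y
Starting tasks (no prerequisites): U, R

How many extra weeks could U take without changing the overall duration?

Critical path: R→L→F = 7+8+9 = 24, so the finish is 24 weeks.
U finishes as early as 1 and must finish by 7.
So U can slip 7 − 1 = 6 weeks.

6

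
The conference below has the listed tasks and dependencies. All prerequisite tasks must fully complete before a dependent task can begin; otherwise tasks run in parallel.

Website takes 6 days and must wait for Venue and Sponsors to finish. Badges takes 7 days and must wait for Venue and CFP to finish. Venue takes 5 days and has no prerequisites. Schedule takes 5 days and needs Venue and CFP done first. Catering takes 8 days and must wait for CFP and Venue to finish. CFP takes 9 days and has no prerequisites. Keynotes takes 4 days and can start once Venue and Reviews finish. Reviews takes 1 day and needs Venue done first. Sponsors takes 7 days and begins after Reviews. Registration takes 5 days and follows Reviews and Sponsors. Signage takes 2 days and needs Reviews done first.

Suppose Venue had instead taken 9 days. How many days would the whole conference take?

Actual critical path: Venue→Reviews→Sponsors→Website = 5+1+7+6 = 19 ⇒ 19 days.
Venue lies on that path, so at 9 days the path becomes 23 days.
That remains the longest chain; total 23 days.

23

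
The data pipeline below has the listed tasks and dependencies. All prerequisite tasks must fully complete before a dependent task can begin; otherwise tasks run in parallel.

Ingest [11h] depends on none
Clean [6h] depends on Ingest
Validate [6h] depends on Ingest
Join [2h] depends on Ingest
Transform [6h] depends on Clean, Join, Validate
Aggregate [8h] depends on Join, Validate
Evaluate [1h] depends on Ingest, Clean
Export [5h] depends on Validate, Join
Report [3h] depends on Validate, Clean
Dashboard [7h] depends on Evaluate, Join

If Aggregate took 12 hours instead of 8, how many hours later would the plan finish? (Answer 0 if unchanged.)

Actual critical path: Ingest→Validate→Aggregate = 11+6+8 = 25 ⇒ 25 hours.
Aggregate is on the critical path; changing it to 12 makes that path 29 hours.
The critical path is still Ingest→Validate→Aggregate; finish is now 29 hours.
Change in finish: 29 − 25 = +4 hours.

4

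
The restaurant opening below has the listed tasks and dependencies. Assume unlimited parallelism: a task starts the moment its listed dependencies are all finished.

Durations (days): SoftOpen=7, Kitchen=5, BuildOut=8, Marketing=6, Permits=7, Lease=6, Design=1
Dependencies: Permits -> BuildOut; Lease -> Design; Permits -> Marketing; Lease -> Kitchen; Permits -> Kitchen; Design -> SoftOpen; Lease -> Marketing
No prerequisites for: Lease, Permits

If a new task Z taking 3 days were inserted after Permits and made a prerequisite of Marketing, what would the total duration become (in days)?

16

Originally the restaurant opening takes 15 days.
With Z inserted, Marketing now waits for max(Permits, Lease, Z).
New critical path: Permits→Z→Marketing = 7+3+6 = 16 ⇒ 16 days.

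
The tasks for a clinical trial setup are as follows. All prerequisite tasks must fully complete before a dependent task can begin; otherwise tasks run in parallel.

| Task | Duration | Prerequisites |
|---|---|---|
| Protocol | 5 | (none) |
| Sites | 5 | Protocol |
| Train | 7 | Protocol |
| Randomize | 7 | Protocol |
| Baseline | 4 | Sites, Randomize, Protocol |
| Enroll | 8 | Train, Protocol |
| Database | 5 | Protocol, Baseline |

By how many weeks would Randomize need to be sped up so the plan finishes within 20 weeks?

Current finish: 21 weeks; target: 20.
Randomize is on every critical path, so each week cut from Randomize cuts the finish by one (this holds down to a finish of 20).
Need 21 − 20 = 1 week off Randomize → Randomize becomes 6 weeks, finish becomes 20.

1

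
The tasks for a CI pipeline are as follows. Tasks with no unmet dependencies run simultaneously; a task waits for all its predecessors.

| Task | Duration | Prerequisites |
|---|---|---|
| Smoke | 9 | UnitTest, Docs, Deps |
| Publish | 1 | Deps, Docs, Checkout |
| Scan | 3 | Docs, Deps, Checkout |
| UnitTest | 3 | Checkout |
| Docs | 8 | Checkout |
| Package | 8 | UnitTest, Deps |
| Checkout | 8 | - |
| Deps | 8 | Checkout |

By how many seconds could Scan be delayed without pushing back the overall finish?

Critical path: Checkout→Deps→Smoke = 8+8+9 = 25, so the finish is 25 seconds.
Scan finishes as early as 19 and must finish by 25.
So Scan can slip 25 − 19 = 6 seconds.

6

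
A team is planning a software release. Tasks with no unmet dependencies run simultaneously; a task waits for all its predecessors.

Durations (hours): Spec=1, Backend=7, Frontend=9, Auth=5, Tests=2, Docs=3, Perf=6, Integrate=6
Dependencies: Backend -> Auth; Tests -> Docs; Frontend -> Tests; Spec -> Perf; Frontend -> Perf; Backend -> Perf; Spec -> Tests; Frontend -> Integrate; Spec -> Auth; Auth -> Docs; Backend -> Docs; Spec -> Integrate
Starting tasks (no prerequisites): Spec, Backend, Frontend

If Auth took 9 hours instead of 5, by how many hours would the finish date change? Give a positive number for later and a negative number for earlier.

Critical path before the change: Backend→Auth→Docs = 7+5+3 = 15 giving 15 hours.
Auth lies on that path, so at 9 hours the path becomes 19 hours.
The critical path is still Backend→Auth→Docs; finish is now 19 hours.
Change in finish: 19 − 15 = +4 hours.

4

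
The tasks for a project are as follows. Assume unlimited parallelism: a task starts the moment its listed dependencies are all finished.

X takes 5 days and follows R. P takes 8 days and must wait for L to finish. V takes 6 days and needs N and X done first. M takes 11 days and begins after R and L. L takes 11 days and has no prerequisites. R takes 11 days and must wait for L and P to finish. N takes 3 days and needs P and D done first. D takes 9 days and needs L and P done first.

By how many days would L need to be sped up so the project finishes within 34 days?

7

Current finish: 41 days; target: 34.
L is on every critical path, so each day cut from L cuts the finish by one (this holds down to a finish of 31).
Need 41 − 34 = 7 days off L → L becomes 4 days, finish becomes 34.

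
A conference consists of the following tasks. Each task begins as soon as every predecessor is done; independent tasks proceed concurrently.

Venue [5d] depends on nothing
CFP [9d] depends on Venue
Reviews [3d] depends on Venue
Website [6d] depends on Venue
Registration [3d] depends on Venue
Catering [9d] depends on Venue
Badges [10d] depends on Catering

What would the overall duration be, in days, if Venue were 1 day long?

20

As given, the longest chain is Venue→Catering→Badges = 5+9+10 = 24, so the finish is 24 days.
Venue is on the critical path; changing it to 1 makes that path 20 days.
No other chain overtakes it, so the finish is 20 days.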